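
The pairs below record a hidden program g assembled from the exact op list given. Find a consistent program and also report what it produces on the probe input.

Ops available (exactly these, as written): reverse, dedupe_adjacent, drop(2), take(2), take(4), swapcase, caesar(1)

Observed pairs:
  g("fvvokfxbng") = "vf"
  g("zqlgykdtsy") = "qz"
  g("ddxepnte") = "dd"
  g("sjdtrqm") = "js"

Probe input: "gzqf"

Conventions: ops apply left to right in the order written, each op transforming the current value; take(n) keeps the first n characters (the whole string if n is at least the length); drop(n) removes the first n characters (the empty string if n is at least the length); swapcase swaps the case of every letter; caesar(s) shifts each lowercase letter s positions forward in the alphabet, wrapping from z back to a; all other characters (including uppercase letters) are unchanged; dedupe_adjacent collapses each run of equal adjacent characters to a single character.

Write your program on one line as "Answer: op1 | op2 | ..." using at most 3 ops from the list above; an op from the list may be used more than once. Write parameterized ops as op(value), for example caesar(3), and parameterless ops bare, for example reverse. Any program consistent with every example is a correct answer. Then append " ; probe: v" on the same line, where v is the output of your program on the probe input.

take(4) | reverse | drop(2) ; probe: "zg"

Check, running the answer program on each example:
  "fvvokfxbng" -> "fvvo" -> "ovvf" -> "vf"
  "zqlgykdtsy" -> "zqlg" -> "glqz" -> "qz"
  "ddxepnte" -> "ddxe" -> "exdd" -> "dd"
  "sjdtrqm" -> "sjdt" -> "tdjs" -> "js"
  probe: "gzqf" -> "gzqf" -> "fqzg" -> "zg"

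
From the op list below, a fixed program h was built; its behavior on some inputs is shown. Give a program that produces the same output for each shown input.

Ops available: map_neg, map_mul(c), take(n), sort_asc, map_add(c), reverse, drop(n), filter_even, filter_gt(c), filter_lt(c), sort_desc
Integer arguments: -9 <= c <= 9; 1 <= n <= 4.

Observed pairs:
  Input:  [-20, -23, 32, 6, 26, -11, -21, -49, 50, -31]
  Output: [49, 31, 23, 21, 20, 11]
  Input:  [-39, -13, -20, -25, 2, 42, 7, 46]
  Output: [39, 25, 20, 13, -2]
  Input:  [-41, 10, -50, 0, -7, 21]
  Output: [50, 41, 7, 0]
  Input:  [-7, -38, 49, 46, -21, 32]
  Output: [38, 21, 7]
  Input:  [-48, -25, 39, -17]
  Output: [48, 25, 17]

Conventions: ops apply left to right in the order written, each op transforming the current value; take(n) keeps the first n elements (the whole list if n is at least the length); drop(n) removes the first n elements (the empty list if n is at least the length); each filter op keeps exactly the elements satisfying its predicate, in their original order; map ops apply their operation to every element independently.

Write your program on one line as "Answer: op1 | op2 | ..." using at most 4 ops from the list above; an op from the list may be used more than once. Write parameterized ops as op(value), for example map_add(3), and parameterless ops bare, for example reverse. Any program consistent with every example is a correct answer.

sort_desc | map_neg | filter_gt(-5) | reverse

Check, running the answer program on each example:
  [-20, -23, 32, 6, 26, -11, -21, -49, 50, -31] -> [50, 32, 26, 6, -11, -20, -21, -23, -31, -49] -> [-50, -32, -26, -6, 11, 20, 21, 23, 31, 49] -> [11, 20, 21, 23, 31, 49] -> [49, 31, 23, 21, 20, 11]
  [-39, -13, -20, -25, 2, 42, 7, 46] -> [46, 42, 7, 2, -13, -20, -25, -39] -> [-46, -42, -7, -2, 13, 20, 25, 39] -> [-2, 13, 20, 25, 39] -> [39, 25, 20, 13, -2]
  [-41, 10, -50, 0, -7, 21] -> [21, 10, 0, -7, -41, -50] -> [-21, -10, 0, 7, 41, 50] -> [0, 7, 41, 50] -> [50, 41, 7, 0]
  [-7, -38, 49, 46, -21, 32] -> [49, 46, 32, -7, -21, -38] -> [-49, -46, -32, 7, 21, 38] -> [7, 21, 38] -> [38, 21, 7]
  [-48, -25, 39, -17] -> [39, -17, -25, -48] -> [-39, 17, 25, 48] -> [17, 25, 48] -> [48, 25, 17]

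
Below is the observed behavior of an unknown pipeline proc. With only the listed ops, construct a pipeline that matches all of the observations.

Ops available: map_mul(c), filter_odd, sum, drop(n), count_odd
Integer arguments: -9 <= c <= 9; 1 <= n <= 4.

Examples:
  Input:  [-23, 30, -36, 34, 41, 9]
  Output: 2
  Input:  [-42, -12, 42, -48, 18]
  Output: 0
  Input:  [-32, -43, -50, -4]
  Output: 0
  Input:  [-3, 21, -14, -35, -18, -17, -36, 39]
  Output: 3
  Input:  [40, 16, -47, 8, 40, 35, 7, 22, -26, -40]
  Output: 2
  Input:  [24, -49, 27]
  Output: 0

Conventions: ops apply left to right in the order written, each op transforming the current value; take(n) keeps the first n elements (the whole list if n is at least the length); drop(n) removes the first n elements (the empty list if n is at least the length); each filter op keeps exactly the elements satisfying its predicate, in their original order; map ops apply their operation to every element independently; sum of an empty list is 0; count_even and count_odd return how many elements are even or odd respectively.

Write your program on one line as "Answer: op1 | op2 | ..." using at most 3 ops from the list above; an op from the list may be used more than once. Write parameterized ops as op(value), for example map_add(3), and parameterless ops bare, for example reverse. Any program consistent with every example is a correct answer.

drop(3) | filter_odd | count_odd

Check, running the answer program on each example:
  [-23, 30, -36, 34, 41, 9] -> [34, 41, 9] -> [41, 9] -> 2
  [-42, -12, 42, -48, 18] -> [-48, 18] -> [] -> 0
  [-32, -43, -50, -4] -> [-4] -> [] -> 0
  [-3, 21, -14, -35, -18, -17, -36, 39] -> [-35, -18, -17, -36, 39] -> [-35, -17, 39] -> 3
  [40, 16, -47, 8, 40, 35, 7, 22, -26, -40] -> [8, 40, 35, 7, 22, -26, -40] -> [35, 7] -> 2
  [24, -49, 27] -> [] -> [] -> 0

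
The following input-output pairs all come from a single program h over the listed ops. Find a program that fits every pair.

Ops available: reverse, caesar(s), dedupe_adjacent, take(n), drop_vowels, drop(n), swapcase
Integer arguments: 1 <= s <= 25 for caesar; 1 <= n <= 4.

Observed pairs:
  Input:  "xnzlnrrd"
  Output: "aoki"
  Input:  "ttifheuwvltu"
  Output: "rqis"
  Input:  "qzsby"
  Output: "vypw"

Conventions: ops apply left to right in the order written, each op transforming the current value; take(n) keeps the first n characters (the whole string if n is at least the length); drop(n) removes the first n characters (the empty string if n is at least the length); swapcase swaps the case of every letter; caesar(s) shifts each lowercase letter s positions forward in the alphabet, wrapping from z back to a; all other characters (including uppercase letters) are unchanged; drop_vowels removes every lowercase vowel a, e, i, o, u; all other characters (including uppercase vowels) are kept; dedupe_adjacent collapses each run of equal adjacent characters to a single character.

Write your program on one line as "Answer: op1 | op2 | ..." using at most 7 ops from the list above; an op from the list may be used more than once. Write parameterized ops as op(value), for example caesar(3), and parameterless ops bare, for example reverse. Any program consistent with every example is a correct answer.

caesar(24) | drop_vowels | dedupe_adjacent | reverse | take(4) | caesar(25)

Check, running the answer program on each example:
  "xnzlnrrd" -> "vlxjlppb" -> "vlxjlppb" -> "vlxjlpb" -> "bpljxlv" -> "bplj" -> "aoki"
  "ttifheuwvltu" -> "rrgdfcsutjrs" -> "rrgdfcstjrs" -> "rgdfcstjrs" -> "srjtscfdgr" -> "srjt" -> "rqis"
  "qzsby" -> "oxqzw" -> "xqzw" -> "xqzw" -> "wzqx" -> "wzqx" -> "vypw"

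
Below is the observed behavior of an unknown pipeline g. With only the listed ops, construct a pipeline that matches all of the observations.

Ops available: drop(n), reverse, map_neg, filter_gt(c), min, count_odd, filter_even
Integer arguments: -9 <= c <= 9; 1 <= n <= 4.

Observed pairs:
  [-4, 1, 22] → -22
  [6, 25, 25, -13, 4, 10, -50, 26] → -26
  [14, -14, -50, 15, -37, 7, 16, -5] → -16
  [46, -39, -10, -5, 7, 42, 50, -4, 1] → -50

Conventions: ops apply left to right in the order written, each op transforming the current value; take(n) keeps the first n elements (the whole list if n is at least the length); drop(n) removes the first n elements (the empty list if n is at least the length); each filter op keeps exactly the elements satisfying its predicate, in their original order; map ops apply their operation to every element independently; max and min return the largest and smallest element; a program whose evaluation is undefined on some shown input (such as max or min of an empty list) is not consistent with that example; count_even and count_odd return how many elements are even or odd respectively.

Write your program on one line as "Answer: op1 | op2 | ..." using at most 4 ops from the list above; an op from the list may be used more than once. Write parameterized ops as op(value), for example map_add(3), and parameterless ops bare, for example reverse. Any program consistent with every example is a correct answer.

filter_even | map_neg | reverse | min

Check, running the answer program on each example:
  [-4, 1, 22] -> [-4, 22] -> [4, -22] -> [-22, 4] -> -22
  [6, 25, 25, -13, 4, 10, -50, 26] -> [6, 4, 10, -50, 26] -> [-6, -4, -10, 50, -26] -> [-26, 50, -10, -4, -6] -> -26
  [14, -14, -50, 15, -37, 7, 16, -5] -> [14, -14, -50, 16] -> [-14, 14, 50, -16] -> [-16, 50, 14, -14] -> -16
  [46, -39, -10, -5, 7, 42, 50, -4, 1] -> [46, -10, 42, 50, -4] -> [-46, 10, -42, -50, 4] -> [4, -50, -42, 10, -46] -> -50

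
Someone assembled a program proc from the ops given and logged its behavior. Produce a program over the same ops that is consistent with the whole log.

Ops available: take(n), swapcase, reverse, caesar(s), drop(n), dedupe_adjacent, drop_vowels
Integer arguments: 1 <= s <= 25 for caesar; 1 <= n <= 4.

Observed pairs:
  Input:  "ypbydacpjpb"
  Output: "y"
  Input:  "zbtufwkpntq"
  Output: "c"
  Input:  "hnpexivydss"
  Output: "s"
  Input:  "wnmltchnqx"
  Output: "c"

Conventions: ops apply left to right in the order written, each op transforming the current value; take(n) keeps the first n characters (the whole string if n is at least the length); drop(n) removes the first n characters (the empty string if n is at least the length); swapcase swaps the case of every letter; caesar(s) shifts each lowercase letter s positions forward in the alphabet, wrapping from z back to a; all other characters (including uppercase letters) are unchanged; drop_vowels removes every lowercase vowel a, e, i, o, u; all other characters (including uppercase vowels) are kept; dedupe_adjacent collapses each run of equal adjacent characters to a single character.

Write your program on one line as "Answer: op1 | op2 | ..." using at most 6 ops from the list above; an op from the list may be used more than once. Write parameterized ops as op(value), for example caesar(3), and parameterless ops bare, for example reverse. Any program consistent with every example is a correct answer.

caesar(18) | reverse | take(3) | drop(2) | caesar(23)

Check, running the answer program on each example:
  "ypbydacpjpb" -> "qhtqvsuhbht" -> "thbhusvqthq" -> "thb" -> "b" -> "y"
  "zbtufwkpntq" -> "rtlmxochfli" -> "ilfhcoxmltr" -> "ilf" -> "f" -> "c"
  "hnpexivydss" -> "zfhwpanqvkk" -> "kkvqnapwhfz" -> "kkv" -> "v" -> "s"
  "wnmltchnqx" -> "ofedluzfip" -> "pifzuldefo" -> "pif" -> "f" -> "c"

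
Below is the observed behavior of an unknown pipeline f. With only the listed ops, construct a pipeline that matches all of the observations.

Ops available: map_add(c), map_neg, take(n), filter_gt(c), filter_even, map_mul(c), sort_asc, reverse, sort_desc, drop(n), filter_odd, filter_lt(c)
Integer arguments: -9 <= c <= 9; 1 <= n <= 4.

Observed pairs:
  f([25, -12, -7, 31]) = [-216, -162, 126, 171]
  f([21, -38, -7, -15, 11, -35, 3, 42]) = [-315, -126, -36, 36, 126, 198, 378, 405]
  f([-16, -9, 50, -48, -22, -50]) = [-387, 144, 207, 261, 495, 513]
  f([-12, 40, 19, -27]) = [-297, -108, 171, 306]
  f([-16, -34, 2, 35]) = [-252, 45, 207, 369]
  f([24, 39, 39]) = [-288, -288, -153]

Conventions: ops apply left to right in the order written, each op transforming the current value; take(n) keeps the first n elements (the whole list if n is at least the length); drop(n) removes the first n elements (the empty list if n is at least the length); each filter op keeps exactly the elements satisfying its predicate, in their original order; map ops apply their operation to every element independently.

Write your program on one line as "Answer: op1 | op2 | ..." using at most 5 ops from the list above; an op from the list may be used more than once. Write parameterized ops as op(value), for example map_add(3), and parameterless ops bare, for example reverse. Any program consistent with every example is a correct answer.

reverse | map_add(-7) | map_mul(-9) | sort_asc

Check, running the answer program on each example:
  [25, -12, -7, 31] -> [31, -7, -12, 25] -> [24, -14, -19, 18] -> [-216, 126, 171, -162] -> [-216, -162, 126, 171]
  [21, -38, -7, -15, 11, -35, 3, 42] -> [42, 3, -35, 11, -15, -7, -38, 21] -> [35, -4, -42, 4, -22, -14, -45, 14] -> [-315, 36, 378, -36, 198, 126, 405, -126] -> [-315, -126, -36, 36, 126, 198, 378, 405]
  [-16, -9, 50, -48, -22, -50] -> [-50, -22, -48, 50, -9, -16] -> [-57, -29, -55, 43, -16, -23] -> [513, 261, 495, -387, 144, 207] -> [-387, 144, 207, 261, 495, 513]
  [-12, 40, 19, -27] -> [-27, 19, 40, -12] -> [-34, 12, 33, -19] -> [306, -108, -297, 171] -> [-297, -108, 171, 306]
  [-16, -34, 2, 35] -> [35, 2, -34, -16] -> [28, -5, -41, -23] -> [-252, 45, 369, 207] -> [-252, 45, 207, 369]
  [24, 39, 39] -> [39, 39, 24] -> [32, 32, 17] -> [-288, -288, -153] -> [-288, -288, -153]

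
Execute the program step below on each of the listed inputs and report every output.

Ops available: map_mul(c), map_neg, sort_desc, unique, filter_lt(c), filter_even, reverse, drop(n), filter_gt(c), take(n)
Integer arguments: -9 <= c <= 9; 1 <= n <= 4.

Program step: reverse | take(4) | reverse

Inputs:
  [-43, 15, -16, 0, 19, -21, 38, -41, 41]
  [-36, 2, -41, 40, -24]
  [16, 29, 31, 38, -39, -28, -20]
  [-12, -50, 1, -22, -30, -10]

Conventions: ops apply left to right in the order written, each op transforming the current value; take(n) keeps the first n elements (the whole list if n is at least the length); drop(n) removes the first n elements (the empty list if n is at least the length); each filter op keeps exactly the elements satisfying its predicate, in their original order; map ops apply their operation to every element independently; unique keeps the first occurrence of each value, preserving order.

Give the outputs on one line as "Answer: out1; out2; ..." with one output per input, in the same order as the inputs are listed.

Execution, op by op:
  [-43, 15, -16, 0, 19, -21, 38, -41, 41] -> [41, -41, 38, -21, 19, 0, -16, 15, -43] -> [41, -41, 38, -21] -> [-21, 38, -41, 41]
  [-36, 2, -41, 40, -24] -> [-24, 40, -41, 2, -36] -> [-24, 40, -41, 2] -> [2, -41, 40, -24]
  [16, 29, 31, 38, -39, -28, -20] -> [-20, -28, -39, 38, 31, 29, 16] -> [-20, -28, -39, 38] -> [38, -39, -28, -20]
  [-12, -50, 1, -22, -30, -10] -> [-10, -30, -22, 1, -50, -12] -> [-10, -30, -22, 1] -> [1, -22, -30, -10]

[-21, 38, -41, 41]; [2, -41, 40, -24]; [38, -39, -28, -20]; [1, -22, -30, -10]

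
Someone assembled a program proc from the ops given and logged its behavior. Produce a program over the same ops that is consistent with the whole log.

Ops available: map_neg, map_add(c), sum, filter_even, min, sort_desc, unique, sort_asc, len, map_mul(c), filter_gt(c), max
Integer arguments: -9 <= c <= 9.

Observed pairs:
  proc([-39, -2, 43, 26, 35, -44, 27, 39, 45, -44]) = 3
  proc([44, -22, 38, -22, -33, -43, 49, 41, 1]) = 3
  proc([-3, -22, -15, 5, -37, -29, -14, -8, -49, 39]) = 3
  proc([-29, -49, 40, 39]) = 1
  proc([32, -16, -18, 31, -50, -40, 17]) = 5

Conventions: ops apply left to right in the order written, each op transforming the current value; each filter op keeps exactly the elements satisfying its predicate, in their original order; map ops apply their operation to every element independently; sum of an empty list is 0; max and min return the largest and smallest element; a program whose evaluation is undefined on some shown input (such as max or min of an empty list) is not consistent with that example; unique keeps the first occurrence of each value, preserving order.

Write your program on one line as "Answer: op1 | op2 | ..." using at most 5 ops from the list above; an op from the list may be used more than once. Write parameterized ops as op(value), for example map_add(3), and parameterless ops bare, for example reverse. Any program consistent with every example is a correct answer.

filter_even | map_add(-3) | unique | len

Check, running the answer program on each example:
  [-39, -2, 43, 26, 35, -44, 27, 39, 45, -44] -> [-2, 26, -44, -44] -> [-5, 23, -47, -47] -> [-5, 23, -47] -> 3
  [44, -22, 38, -22, -33, -43, 49, 41, 1] -> [44, -22, 38, -22] -> [41, -25, 35, -25] -> [41, -25, 35] -> 3
  [-3, -22, -15, 5, -37, -29, -14, -8, -49, 39] -> [-22, -14, -8] -> [-25, -17, -11] -> [-25, -17, -11] -> 3
  [-29, -49, 40, 39] -> [40] -> [37] -> [37] -> 1
  [32, -16, -18, 31, -50, -40, 17] -> [32, -16, -18, -50, -40] -> [29, -19, -21, -53, -43] -> [29, -19, -21, -53, -43] -> 5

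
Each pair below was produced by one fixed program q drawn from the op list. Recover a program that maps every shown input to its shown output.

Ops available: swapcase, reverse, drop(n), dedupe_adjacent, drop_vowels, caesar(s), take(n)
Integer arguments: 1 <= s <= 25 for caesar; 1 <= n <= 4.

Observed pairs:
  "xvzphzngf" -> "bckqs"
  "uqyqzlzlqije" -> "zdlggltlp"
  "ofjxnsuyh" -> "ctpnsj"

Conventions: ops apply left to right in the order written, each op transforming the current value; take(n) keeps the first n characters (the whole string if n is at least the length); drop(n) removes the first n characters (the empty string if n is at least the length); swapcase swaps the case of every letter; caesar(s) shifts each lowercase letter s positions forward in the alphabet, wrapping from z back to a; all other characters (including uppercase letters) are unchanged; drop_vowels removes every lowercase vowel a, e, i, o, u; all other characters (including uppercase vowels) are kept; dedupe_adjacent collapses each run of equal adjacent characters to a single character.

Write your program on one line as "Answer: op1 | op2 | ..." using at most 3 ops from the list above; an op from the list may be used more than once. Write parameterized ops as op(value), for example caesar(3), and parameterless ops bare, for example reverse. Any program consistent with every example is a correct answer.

reverse | caesar(21) | drop_vowels

Check, running the answer program on each example:
  "xvzphzngf" -> "fgnzhpzvx" -> "abiuckuqs" -> "bckqs"
  "uqyqzlzlqije" -> "ejiqlzlzqyqu" -> "zedlgugultlp" -> "zdlggltlp"
  "ofjxnsuyh" -> "hyusnxjfo" -> "ctpniseaj" -> "ctpnsj"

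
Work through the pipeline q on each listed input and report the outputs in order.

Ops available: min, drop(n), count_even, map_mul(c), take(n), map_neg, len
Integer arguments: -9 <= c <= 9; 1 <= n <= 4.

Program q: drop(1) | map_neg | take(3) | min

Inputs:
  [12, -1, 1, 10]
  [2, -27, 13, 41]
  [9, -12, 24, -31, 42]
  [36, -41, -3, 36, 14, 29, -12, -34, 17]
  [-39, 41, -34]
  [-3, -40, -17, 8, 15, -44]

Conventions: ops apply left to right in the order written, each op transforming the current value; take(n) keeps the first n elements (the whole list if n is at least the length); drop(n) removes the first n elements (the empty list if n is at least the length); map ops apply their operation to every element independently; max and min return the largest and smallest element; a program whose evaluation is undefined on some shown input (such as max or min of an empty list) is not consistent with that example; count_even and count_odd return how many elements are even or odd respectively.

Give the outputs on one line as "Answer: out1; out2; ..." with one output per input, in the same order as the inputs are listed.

-10; -41; -24; -36; -41; -8

Execution, op by op:
  [12, -1, 1, 10] -> [-1, 1, 10] -> [1, -1, -10] -> [1, -1, -10] -> -10
  [2, -27, 13, 41] -> [-27, 13, 41] -> [27, -13, -41] -> [27, -13, -41] -> -41
  [9, -12, 24, -31, 42] -> [-12, 24, -31, 42] -> [12, -24, 31, -42] -> [12, -24, 31] -> -24
  [36, -41, -3, 36, 14, 29, -12, -34, 17] -> [-41, -3, 36, 14, 29, -12, -34, 17] -> [41, 3, -36, -14, -29, 12, 34, -17] -> [41, 3, -36] -> -36
  [-39, 41, -34] -> [41, -34] -> [-41, 34] -> [-41, 34] -> -41
  [-3, -40, -17, 8, 15, -44] -> [-40, -17, 8, 15, -44] -> [40, 17, -8, -15, 44] -> [40, 17, -8] -> -8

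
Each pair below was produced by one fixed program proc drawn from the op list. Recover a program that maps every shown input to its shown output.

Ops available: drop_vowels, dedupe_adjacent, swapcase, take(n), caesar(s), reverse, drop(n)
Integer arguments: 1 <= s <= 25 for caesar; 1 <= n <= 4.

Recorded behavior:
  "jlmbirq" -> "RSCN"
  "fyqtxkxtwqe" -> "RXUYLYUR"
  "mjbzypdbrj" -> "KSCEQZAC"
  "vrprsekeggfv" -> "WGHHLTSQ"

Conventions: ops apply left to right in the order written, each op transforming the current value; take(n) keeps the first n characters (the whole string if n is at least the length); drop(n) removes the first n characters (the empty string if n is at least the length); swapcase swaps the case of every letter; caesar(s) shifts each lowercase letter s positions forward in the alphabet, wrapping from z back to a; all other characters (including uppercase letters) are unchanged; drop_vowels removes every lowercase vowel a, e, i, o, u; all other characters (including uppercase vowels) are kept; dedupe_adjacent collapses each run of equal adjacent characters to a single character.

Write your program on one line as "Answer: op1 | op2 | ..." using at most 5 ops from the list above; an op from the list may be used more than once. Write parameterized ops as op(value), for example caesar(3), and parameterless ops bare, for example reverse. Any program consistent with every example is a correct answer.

drop(2) | drop_vowels | caesar(1) | reverse | swapcase

Check, running the answer program on each example:
  "jlmbirq" -> "mbirq" -> "mbrq" -> "ncsr" -> "rscn" -> "RSCN"
  "fyqtxkxtwqe" -> "qtxkxtwqe" -> "qtxkxtwq" -> "ruylyuxr" -> "rxuylyur" -> "RXUYLYUR"
  "mjbzypdbrj" -> "bzypdbrj" -> "bzypdbrj" -> "cazqecsk" -> "ksceqzac" -> "KSCEQZAC"
  "vrprsekeggfv" -> "prsekeggfv" -> "prskggfv" -> "qstlhhgw" -> "wghhltsq" -> "WGHHLTSQ"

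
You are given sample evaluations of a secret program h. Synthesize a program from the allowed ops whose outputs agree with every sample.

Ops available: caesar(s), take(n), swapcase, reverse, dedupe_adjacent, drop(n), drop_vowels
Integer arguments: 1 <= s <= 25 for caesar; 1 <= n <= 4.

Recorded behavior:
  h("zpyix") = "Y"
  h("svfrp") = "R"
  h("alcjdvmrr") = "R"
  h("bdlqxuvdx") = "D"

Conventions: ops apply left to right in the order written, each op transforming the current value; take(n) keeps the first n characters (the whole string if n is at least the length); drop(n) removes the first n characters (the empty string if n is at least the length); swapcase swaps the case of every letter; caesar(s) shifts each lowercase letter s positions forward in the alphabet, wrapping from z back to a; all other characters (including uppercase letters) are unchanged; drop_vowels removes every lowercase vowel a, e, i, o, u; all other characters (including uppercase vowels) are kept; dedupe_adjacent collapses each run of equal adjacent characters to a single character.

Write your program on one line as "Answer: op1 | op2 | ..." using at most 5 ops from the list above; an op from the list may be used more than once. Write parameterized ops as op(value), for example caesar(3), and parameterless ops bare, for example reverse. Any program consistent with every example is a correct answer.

drop_vowels | reverse | take(2) | swapcase | drop(1)

Check, running the answer program on each example:
  "zpyix" -> "zpyx" -> "xypz" -> "xy" -> "XY" -> "Y"
  "svfrp" -> "svfrp" -> "prfvs" -> "pr" -> "PR" -> "R"
  "alcjdvmrr" -> "lcjdvmrr" -> "rrmvdjcl" -> "rr" -> "RR" -> "R"
  "bdlqxuvdx" -> "bdlqxvdx" -> "xdvxqldb" -> "xd" -> "XD" -> "D"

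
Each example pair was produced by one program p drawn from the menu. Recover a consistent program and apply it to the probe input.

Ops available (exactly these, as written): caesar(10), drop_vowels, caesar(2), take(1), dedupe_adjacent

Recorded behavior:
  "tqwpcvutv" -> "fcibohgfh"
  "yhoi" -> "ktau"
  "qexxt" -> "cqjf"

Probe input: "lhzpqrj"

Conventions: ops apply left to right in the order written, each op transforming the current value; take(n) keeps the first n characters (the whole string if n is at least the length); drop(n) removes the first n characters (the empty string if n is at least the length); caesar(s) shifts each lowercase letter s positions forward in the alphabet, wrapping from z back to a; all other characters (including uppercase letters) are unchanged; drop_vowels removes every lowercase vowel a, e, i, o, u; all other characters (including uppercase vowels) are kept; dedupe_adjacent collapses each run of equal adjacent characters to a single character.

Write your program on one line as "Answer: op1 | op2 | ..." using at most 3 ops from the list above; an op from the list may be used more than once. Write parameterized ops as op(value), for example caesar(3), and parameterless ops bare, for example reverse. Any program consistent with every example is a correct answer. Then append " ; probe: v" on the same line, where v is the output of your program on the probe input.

caesar(2) | caesar(10) | dedupe_adjacent ; probe: "xtlbcdv"

Check, running the answer program on each example:
  "tqwpcvutv" -> "vsyrexwvx" -> "fcibohgfh" -> "fcibohgfh"
  "yhoi" -> "ajqk" -> "ktau" -> "ktau"
  "qexxt" -> "sgzzv" -> "cqjjf" -> "cqjf"
  probe: "lhzpqrj" -> "njbrstl" -> "xtlbcdv" -> "xtlbcdv"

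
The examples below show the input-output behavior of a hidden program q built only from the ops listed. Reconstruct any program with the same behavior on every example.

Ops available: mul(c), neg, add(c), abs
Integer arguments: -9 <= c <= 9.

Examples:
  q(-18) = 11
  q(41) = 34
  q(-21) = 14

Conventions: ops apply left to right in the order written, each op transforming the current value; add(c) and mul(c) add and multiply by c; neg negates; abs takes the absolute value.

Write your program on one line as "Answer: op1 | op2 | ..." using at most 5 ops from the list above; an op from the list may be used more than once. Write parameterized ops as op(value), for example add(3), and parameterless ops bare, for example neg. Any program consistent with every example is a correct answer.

abs | add(7) | add(-6) | add(-8)

Check, running the answer program on each example:
  -18 -> 18 -> 25 -> 19 -> 11
  41 -> 41 -> 48 -> 42 -> 34
  -21 -> 21 -> 28 -> 22 -> 14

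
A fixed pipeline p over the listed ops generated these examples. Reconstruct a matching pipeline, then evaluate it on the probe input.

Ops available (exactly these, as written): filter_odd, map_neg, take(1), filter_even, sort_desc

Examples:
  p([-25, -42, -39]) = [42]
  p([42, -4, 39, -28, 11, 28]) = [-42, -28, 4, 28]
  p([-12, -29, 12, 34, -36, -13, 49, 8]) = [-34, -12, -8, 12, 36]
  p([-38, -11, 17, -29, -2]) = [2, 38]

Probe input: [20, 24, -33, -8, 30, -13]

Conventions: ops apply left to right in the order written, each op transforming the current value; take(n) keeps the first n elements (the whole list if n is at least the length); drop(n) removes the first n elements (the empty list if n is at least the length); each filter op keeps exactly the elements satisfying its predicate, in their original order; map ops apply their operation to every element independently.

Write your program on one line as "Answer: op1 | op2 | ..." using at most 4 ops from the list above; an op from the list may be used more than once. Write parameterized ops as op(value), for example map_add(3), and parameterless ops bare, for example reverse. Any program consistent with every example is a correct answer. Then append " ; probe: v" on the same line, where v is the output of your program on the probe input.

sort_desc | map_neg | filter_even ; probe: [-30, -24, -20, 8]

Check, running the answer program on each example:
  [-25, -42, -39] -> [-25, -39, -42] -> [25, 39, 42] -> [42]
  [42, -4, 39, -28, 11, 28] -> [42, 39, 28, 11, -4, -28] -> [-42, -39, -28, -11, 4, 28] -> [-42, -28, 4, 28]
  [-12, -29, 12, 34, -36, -13, 49, 8] -> [49, 34, 12, 8, -12, -13, -29, -36] -> [-49, -34, -12, -8, 12, 13, 29, 36] -> [-34, -12, -8, 12, 36]
  [-38, -11, 17, -29, -2] -> [17, -2, -11, -29, -38] -> [-17, 2, 11, 29, 38] -> [2, 38]
  probe: [20, 24, -33, -8, 30, -13] -> [30, 24, 20, -8, -13, -33] -> [-30, -24, -20, 8, 13, 33] -> [-30, -24, -20, 8]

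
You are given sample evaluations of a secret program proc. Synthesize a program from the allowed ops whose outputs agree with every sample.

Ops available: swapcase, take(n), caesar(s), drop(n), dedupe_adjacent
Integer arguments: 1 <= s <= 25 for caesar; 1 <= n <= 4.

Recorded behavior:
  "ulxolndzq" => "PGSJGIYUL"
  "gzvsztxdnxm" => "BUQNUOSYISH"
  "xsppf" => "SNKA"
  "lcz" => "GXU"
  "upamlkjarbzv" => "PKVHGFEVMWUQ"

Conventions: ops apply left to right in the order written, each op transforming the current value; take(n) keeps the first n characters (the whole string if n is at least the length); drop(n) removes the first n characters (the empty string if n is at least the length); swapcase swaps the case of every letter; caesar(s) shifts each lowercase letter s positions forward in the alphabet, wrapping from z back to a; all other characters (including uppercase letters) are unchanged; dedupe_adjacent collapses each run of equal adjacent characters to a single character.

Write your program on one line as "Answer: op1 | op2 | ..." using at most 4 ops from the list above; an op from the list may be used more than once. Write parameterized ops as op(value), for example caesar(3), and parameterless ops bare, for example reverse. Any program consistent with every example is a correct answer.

caesar(6) | caesar(15) | swapcase | dedupe_adjacent

Check, running the answer program on each example:
  "ulxolndzq" -> "ardurtjfw" -> "pgsjgiyul" -> "PGSJGIYUL" -> "PGSJGIYUL"
  "gzvsztxdnxm" -> "mfbyfzdjtds" -> "buqnuosyish" -> "BUQNUOSYISH" -> "BUQNUOSYISH"
  "xsppf" -> "dyvvl" -> "snkka" -> "SNKKA" -> "SNKA"
  "lcz" -> "rif" -> "gxu" -> "GXU" -> "GXU"
  "upamlkjarbzv" -> "avgsrqpgxhfb" -> "pkvhgfevmwuq" -> "PKVHGFEVMWUQ" -> "PKVHGFEVMWUQ"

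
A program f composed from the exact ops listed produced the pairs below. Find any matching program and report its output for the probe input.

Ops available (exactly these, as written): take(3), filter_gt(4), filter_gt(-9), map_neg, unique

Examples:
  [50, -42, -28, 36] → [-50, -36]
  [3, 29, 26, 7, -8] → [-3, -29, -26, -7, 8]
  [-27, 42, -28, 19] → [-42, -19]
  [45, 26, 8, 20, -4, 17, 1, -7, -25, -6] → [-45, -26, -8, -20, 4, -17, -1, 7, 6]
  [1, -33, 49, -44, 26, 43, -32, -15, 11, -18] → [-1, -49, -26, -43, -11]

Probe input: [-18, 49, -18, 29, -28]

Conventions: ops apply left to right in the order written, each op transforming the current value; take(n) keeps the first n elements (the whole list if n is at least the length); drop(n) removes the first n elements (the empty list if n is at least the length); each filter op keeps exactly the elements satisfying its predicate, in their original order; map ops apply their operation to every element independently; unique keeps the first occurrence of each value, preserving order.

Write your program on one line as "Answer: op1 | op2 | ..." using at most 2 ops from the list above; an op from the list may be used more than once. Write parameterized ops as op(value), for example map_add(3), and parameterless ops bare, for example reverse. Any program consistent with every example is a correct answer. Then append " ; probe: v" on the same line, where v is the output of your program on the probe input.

filter_gt(-9) | map_neg ; probe: [-49, -29]

Check, running the answer program on each example:
  [50, -42, -28, 36] -> [50, 36] -> [-50, -36]
  [3, 29, 26, 7, -8] -> [3, 29, 26, 7, -8] -> [-3, -29, -26, -7, 8]
  [-27, 42, -28, 19] -> [42, 19] -> [-42, -19]
  [45, 26, 8, 20, -4, 17, 1, -7, -25, -6] -> [45, 26, 8, 20, -4, 17, 1, -7, -6] -> [-45, -26, -8, -20, 4, -17, -1, 7, 6]
  [1, -33, 49, -44, 26, 43, -32, -15, 11, -18] -> [1, 49, 26, 43, 11] -> [-1, -49, -26, -43, -11]
  probe: [-18, 49, -18, 29, -28] -> [49, 29] -> [-49, -29]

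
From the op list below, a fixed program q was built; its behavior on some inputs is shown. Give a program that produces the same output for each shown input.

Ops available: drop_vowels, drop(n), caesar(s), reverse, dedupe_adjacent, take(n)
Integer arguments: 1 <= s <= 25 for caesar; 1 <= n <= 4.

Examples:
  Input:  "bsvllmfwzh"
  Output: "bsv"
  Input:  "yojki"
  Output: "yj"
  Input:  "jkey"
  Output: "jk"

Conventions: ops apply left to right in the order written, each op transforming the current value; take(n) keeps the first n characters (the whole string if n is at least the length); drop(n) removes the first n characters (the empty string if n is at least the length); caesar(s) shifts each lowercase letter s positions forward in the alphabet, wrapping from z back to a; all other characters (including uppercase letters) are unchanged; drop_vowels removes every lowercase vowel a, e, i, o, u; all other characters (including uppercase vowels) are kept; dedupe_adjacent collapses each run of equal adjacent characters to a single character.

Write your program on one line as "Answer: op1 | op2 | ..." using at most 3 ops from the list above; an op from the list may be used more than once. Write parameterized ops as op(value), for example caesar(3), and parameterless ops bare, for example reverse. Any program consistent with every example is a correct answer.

dedupe_adjacent | take(3) | drop_vowels

Check, running the answer program on each example:
  "bsvllmfwzh" -> "bsvlmfwzh" -> "bsv" -> "bsv"
  "yojki" -> "yojki" -> "yoj" -> "yj"
  "jkey" -> "jkey" -> "jke" -> "jk"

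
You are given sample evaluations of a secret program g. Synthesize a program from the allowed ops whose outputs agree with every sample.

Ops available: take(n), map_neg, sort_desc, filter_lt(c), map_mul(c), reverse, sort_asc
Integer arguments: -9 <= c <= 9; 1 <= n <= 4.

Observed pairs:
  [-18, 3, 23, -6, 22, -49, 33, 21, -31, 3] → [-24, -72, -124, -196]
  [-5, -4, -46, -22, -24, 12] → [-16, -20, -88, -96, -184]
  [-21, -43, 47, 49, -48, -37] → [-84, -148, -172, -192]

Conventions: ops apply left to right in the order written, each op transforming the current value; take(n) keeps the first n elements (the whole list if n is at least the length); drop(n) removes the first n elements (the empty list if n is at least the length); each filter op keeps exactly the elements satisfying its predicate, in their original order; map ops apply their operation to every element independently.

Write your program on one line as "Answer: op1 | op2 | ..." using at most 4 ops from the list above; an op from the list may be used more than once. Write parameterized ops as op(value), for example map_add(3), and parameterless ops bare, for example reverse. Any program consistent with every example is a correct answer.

map_mul(4) | filter_lt(7) | sort_asc | sort_desc

Check, running the answer program on each example:
  [-18, 3, 23, -6, 22, -49, 33, 21, -31, 3] -> [-72, 12, 92, -24, 88, -196, 132, 84, -124, 12] -> [-72, -24, -196, -124] -> [-196, -124, -72, -24] -> [-24, -72, -124, -196]
  [-5, -4, -46, -22, -24, 12] -> [-20, -16, -184, -88, -96, 48] -> [-20, -16, -184, -88, -96] -> [-184, -96, -88, -20, -16] -> [-16, -20, -88, -96, -184]
  [-21, -43, 47, 49, -48, -37] -> [-84, -172, 188, 196, -192, -148] -> [-84, -172, -192, -148] -> [-192, -172, -148, -84] -> [-84, -148, -172, -192]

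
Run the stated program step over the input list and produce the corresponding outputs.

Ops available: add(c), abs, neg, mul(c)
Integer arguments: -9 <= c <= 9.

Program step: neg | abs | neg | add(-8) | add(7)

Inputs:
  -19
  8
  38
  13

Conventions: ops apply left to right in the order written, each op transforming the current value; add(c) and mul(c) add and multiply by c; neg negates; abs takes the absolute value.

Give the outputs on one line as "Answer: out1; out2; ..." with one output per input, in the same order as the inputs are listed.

Execution, op by op:
  -19 -> 19 -> 19 -> -19 -> -27 -> -20
  8 -> -8 -> 8 -> -8 -> -16 -> -9
  38 -> -38 -> 38 -> -38 -> -46 -> -39
  13 -> -13 -> 13 -> -13 -> -21 -> -14

-20; -9; -39; -14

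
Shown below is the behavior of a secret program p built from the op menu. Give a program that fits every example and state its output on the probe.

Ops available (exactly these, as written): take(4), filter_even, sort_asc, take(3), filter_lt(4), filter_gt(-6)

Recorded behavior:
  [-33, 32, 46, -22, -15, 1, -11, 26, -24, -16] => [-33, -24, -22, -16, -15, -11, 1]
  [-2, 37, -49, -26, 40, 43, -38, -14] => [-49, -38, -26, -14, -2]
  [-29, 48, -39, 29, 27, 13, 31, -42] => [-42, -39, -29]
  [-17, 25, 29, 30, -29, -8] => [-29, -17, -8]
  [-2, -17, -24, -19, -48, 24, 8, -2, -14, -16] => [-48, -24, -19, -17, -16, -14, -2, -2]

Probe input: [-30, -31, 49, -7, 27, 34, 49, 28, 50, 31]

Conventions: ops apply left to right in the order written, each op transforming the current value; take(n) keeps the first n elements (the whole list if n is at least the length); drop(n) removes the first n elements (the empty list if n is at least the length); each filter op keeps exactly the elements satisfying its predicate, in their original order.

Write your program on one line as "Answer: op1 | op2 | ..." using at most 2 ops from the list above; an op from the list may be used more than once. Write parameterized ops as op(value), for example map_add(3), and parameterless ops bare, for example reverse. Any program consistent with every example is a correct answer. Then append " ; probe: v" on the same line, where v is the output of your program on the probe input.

sort_asc | filter_lt(4) ; probe: [-31, -30, -7]

Check, running the answer program on each example:
  [-33, 32, 46, -22, -15, 1, -11, 26, -24, -16] -> [-33, -24, -22, -16, -15, -11, 1, 26, 32, 46] -> [-33, -24, -22, -16, -15, -11, 1]
  [-2, 37, -49, -26, 40, 43, -38, -14] -> [-49, -38, -26, -14, -2, 37, 40, 43] -> [-49, -38, -26, -14, -2]
  [-29, 48, -39, 29, 27, 13, 31, -42] -> [-42, -39, -29, 13, 27, 29, 31, 48] -> [-42, -39, -29]
  [-17, 25, 29, 30, -29, -8] -> [-29, -17, -8, 25, 29, 30] -> [-29, -17, -8]
  [-2, -17, -24, -19, -48, 24, 8, -2, -14, -16] -> [-48, -24, -19, -17, -16, -14, -2, -2, 8, 24] -> [-48, -24, -19, -17, -16, -14, -2, -2]
  probe: [-30, -31, 49, -7, 27, 34, 49, 28, 50, 31] -> [-31, -30, -7, 27, 28, 31, 34, 49, 49, 50] -> [-31, -30, -7]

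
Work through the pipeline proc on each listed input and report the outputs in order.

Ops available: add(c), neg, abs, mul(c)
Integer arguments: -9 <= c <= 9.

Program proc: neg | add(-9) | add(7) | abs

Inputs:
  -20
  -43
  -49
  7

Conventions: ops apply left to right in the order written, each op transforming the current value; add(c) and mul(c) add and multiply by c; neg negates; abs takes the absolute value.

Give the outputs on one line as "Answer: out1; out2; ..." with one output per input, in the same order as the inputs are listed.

18; 41; 47; 9

Execution, op by op:
  -20 -> 20 -> 11 -> 18 -> 18
  -43 -> 43 -> 34 -> 41 -> 41
  -49 -> 49 -> 40 -> 47 -> 47
  7 -> -7 -> -16 -> -9 -> 9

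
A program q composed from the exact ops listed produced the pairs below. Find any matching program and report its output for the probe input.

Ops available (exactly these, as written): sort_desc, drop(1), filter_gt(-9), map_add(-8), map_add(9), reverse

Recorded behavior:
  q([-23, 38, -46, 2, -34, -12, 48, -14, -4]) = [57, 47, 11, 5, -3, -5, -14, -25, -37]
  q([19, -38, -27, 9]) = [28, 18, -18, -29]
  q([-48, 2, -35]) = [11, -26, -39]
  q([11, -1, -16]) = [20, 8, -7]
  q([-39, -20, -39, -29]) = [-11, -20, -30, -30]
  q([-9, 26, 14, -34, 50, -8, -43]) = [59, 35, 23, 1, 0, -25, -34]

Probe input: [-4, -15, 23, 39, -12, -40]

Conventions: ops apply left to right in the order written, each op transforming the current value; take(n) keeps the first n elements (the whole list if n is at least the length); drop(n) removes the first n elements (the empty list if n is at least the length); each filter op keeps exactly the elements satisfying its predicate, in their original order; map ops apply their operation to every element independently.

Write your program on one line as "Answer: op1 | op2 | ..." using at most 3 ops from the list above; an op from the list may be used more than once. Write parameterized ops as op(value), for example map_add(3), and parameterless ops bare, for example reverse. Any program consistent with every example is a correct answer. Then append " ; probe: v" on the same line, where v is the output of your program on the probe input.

map_add(9) | sort_desc ; probe: [48, 32, 5, -3, -6, -31]

Check, running the answer program on each example:
  [-23, 38, -46, 2, -34, -12, 48, -14, -4] -> [-14, 47, -37, 11, -25, -3, 57, -5, 5] -> [57, 47, 11, 5, -3, -5, -14, -25, -37]
  [19, -38, -27, 9] -> [28, -29, -18, 18] -> [28, 18, -18, -29]
  [-48, 2, -35] -> [-39, 11, -26] -> [11, -26, -39]
  [11, -1, -16] -> [20, 8, -7] -> [20, 8, -7]
  [-39, -20, -39, -29] -> [-30, -11, -30, -20] -> [-11, -20, -30, -30]
  [-9, 26, 14, -34, 50, -8, -43] -> [0, 35, 23, -25, 59, 1, -34] -> [59, 35, 23, 1, 0, -25, -34]
  probe: [-4, -15, 23, 39, -12, -40] -> [5, -6, 32, 48, -3, -31] -> [48, 32, 5, -3, -6, -31]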